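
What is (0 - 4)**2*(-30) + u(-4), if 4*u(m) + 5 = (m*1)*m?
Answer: -1909/4 ≈ -477.25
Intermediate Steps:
u(m) = -5/4 + m**2/4 (u(m) = -5/4 + ((m*1)*m)/4 = -5/4 + (m*m)/4 = -5/4 + m**2/4)
(0 - 4)**2*(-30) + u(-4) = (0 - 4)**2*(-30) + (-5/4 + (1/4)*(-4)**2) = (-4)**2*(-30) + (-5/4 + (1/4)*16) = 16*(-30) + (-5/4 + 4) = -480 + 11/4 = -1909/4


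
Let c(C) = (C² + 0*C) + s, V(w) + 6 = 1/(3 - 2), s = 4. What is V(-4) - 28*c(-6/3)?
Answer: -229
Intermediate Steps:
V(w) = -5 (V(w) = -6 + 1/(3 - 2) = -6 + 1/1 = -6 + 1 = -5)
c(C) = 4 + C² (c(C) = (C² + 0*C) + 4 = (C² + 0) + 4 = C² + 4 = 4 + C²)
V(-4) - 28*c(-6/3) = -5 - 28*(4 + (-6/3)²) = -5 - 28*(4 + (-6*⅓)²) = -5 - 28*(4 + (-2)²) = -5 - 28*(4 + 4) = -5 - 28*8 = -5 - 224 = -229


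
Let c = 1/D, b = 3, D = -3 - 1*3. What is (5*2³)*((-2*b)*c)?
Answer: 40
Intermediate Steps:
D = -6 (D = -3 - 3 = -6)
c = -⅙ (c = 1/(-6) = -⅙ ≈ -0.16667)
(5*2³)*((-2*b)*c) = (5*2³)*(-2*3*(-⅙)) = (5*8)*(-6*(-⅙)) = 40*1 = 40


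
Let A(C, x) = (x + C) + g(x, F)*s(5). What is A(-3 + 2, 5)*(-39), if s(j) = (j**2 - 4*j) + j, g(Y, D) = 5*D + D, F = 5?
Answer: -11856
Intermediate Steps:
g(Y, D) = 6*D
s(j) = j**2 - 3*j
A(C, x) = 300 + C + x (A(C, x) = (x + C) + (6*5)*(5*(-3 + 5)) = (C + x) + 30*(5*2) = (C + x) + 30*10 = (C + x) + 300 = 300 + C + x)
A(-3 + 2, 5)*(-39) = (300 + (-3 + 2) + 5)*(-39) = (300 - 1 + 5)*(-39) = 304*(-39) = -11856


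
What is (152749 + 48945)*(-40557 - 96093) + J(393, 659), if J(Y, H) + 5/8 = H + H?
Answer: -220491870261/8 ≈ -2.7561e+10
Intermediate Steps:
J(Y, H) = -5/8 + 2*H (J(Y, H) = -5/8 + (H + H) = -5/8 + 2*H)
(152749 + 48945)*(-40557 - 96093) + J(393, 659) = (152749 + 48945)*(-40557 - 96093) + (-5/8 + 2*659) = 201694*(-136650) + (-5/8 + 1318) = -27561485100 + 10539/8 = -220491870261/8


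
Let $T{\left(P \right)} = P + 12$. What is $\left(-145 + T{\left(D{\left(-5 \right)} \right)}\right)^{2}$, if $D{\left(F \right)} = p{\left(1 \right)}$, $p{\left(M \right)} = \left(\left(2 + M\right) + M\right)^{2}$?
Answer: $13689$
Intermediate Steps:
$p{\left(M \right)} = \left(2 + 2 M\right)^{2}$
$D{\left(F \right)} = 16$ ($D{\left(F \right)} = 4 \left(1 + 1\right)^{2} = 4 \cdot 2^{2} = 4 \cdot 4 = 16$)
$T{\left(P \right)} = 12 + P$
$\left(-145 + T{\left(D{\left(-5 \right)} \right)}\right)^{2} = \left(-145 + \left(12 + 16\right)\right)^{2} = \left(-145 + 28\right)^{2} = \left(-117\right)^{2} = 13689$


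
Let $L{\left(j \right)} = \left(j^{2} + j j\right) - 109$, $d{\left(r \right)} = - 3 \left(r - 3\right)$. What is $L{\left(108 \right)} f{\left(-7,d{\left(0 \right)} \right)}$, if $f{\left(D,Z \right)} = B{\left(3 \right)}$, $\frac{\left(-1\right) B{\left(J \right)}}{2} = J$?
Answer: $-139314$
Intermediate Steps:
$B{\left(J \right)} = - 2 J$
$d{\left(r \right)} = 9 - 3 r$ ($d{\left(r \right)} = - 3 \left(-3 + r\right) = 9 - 3 r$)
$L{\left(j \right)} = -109 + 2 j^{2}$ ($L{\left(j \right)} = \left(j^{2} + j^{2}\right) - 109 = 2 j^{2} - 109 = -109 + 2 j^{2}$)
$f{\left(D,Z \right)} = -6$ ($f{\left(D,Z \right)} = \left(-2\right) 3 = -6$)
$L{\left(108 \right)} f{\left(-7,d{\left(0 \right)} \right)} = \left(-109 + 2 \cdot 108^{2}\right) \left(-6\right) = \left(-109 + 2 \cdot 11664\right) \left(-6\right) = \left(-109 + 23328\right) \left(-6\right) = 23219 \left(-6\right) = -139314$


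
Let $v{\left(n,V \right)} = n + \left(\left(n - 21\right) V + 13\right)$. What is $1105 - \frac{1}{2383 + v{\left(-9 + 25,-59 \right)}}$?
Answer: $\frac{2991234}{2707} \approx 1105.0$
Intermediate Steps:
$v{\left(n,V \right)} = 13 + n + V \left(-21 + n\right)$ ($v{\left(n,V \right)} = n + \left(\left(-21 + n\right) V + 13\right) = n + \left(V \left(-21 + n\right) + 13\right) = n + \left(13 + V \left(-21 + n\right)\right) = 13 + n + V \left(-21 + n\right)$)
$1105 - \frac{1}{2383 + v{\left(-9 + 25,-59 \right)}} = 1105 - \frac{1}{2383 + \left(13 + \left(-9 + 25\right) - -1239 - 59 \left(-9 + 25\right)\right)} = 1105 - \frac{1}{2383 + \left(13 + 16 + 1239 - 944\right)} = 1105 - \frac{1}{2383 + 324} = 1105 - \frac{1}{2707} = \frac{2991234}{2707}$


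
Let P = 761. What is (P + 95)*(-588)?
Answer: -503328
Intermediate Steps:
(P + 95)*(-588) = (761 + 95)*(-588) = 856*(-588) = -503328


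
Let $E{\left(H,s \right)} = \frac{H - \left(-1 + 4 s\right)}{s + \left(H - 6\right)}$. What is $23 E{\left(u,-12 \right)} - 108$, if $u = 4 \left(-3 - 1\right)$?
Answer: $- \frac{4431}{34} \approx -130.32$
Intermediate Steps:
$u = -16$ ($u = 4 \left(-4\right) = -16$)
$E{\left(H,s \right)} = \frac{1 + H - 4 s}{-6 + H + s}$ ($E{\left(H,s \right)} = \frac{H - \left(-1 + 4 s\right)}{s + \left(H - 6\right)} = \frac{1 + H - 4 s}{s + \left(-6 + H\right)} = \frac{1 + H - 4 s}{-6 + H + s}$)
$23 E{\left(u,-12 \right)} - 108 = 23 \frac{1 - 16 - -48}{-6 - 16 - 12} - 108 = 23 \frac{1 - 16 + 48}{-34} - 108 = 23 \left(\left(- \frac{1}{34}\right) 33\right) - 108 = 23 \left(- \frac{33}{34}\right) - 108 = - \frac{759}{34} - 108 = - \frac{4431}{34}$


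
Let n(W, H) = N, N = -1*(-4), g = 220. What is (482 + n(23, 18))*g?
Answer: 106920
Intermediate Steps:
N = 4
n(W, H) = 4
(482 + n(23, 18))*g = (482 + 4)*220 = 486*220 = 106920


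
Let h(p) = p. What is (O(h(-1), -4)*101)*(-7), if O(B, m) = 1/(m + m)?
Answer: 707/8 ≈ 88.375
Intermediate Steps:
O(B, m) = 1/(2*m)
(O(h(-1), -4)*101)*(-7) = (((½)/(-4))*101)*(-7) = (((½)*(-¼))*101)*(-7) = -⅛*101*(-7) = -101/8*(-7) = 707/8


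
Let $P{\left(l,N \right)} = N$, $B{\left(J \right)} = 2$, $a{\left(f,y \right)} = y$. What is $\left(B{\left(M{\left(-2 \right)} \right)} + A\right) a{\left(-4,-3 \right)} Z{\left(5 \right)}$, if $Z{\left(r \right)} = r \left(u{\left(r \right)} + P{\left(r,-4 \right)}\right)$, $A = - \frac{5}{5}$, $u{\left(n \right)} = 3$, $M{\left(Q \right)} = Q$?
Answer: $15$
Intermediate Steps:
$A = -1$ ($A = \left(-5\right) \frac{1}{5} = -1$)
$Z{\left(r \right)} = - r$ ($Z{\left(r \right)} = r \left(3 - 4\right) = r \left(-1\right) = - r$)
$\left(B{\left(M{\left(-2 \right)} \right)} + A\right) a{\left(-4,-3 \right)} Z{\left(5 \right)} = \left(2 - 1\right) \left(-3\right) \left(\left(-1\right) 5\right) = 1 \left(-3\right) \left(-5\right) = \left(-3\right) \left(-5\right) = 15$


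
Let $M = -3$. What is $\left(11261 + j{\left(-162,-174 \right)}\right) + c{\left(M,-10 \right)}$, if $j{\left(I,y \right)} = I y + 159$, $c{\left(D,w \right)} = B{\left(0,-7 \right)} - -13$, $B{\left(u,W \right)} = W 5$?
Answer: $39586$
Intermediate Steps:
$B{\left(u,W \right)} = 5 W$
$c{\left(D,w \right)} = -22$ ($c{\left(D,w \right)} = 5 \left(-7\right) - -13 = -35 + 13 = -22$)
$j{\left(I,y \right)} = 159 + I y$
$\left(11261 + j{\left(-162,-174 \right)}\right) + c{\left(M,-10 \right)} = \left(11261 + \left(159 - -28188\right)\right) - 22 = \left(11261 + \left(159 + 28188\right)\right) - 22 = \left(11261 + 28347\right) - 22 = 39608 - 22 = 39586$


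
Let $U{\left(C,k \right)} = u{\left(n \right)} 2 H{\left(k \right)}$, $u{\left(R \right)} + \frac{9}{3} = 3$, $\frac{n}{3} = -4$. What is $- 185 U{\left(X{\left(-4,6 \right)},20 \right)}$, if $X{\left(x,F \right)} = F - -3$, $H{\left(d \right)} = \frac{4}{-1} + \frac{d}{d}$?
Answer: $0$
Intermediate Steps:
$n = -12$ ($n = 3 \left(-4\right) = -12$)
$H{\left(d \right)} = -3$ ($H{\left(d \right)} = 4 \left(-1\right) + 1 = -4 + 1 = -3$)
$u{\left(R \right)} = 0$ ($u{\left(R \right)} = -3 + 3 = 0$)
$X{\left(x,F \right)} = 3 + F$ ($X{\left(x,F \right)} = F + 3 = 3 + F$)
$U{\left(C,k \right)} = 0$ ($U{\left(C,k \right)} = 0 \cdot 2 \left(-3\right) = 0 \left(-3\right) = 0$)
$- 185 U{\left(X{\left(-4,6 \right)},20 \right)} = \left(-185\right) 0 = 0$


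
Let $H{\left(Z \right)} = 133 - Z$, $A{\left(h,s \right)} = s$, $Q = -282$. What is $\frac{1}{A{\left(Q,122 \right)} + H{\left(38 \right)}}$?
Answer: $\frac{1}{217} \approx 0.0046083$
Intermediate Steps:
$\frac{1}{A{\left(Q,122 \right)} + H{\left(38 \right)}} = \frac{1}{122 + \left(133 - 38\right)} = \frac{1}{122 + 95} = \frac{1}{217}$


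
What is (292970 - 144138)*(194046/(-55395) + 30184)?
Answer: 82941525298496/18465 ≈ 4.4918e+9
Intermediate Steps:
(292970 - 144138)*(194046/(-55395) + 30184) = 148832*(194046*(-1/55395) + 30184) = 148832*(-64682/18465 + 30184) = 148832*(557282878/18465) = 82941525298496/18465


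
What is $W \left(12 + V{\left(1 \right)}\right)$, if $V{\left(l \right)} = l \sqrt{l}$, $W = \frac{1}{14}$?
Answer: $\frac{13}{14} \approx 0.92857$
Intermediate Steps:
$W = \frac{1}{14} \approx 0.071429$
$V{\left(l \right)} = l^{\frac{3}{2}}$
$W \left(12 + V{\left(1 \right)}\right) = \frac{12 + 1^{\frac{3}{2}}}{14} = \frac{12 + 1}{14} = \frac{1}{14} \cdot 13 = \frac{13}{14}$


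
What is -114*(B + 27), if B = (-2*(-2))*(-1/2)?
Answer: -2850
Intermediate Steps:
B = -2 (B = 4*(-1*1/2) = 4*(-1/2) = -2)
-114*(B + 27) = -114*(-2 + 27) = -114*25 = -2850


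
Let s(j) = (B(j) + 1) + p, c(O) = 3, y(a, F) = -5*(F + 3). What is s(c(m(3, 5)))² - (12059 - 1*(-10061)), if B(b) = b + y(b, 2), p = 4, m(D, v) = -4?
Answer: -21831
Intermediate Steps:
y(a, F) = -15 - 5*F (y(a, F) = -5*(3 + F) = -15 - 5*F)
B(b) = -25 + b (B(b) = b + (-15 - 5*2) = b + (-15 - 10) = b - 25 = -25 + b)
s(j) = -20 + j (s(j) = ((-25 + j) + 1) + 4 = (-24 + j) + 4 = -20 + j)
s(c(m(3, 5)))² - (12059 - 1*(-10061)) = (-20 + 3)² - (12059 - 1*(-10061)) = (-17)² - (12059 + 10061) = 289 - 1*22120 = 289 - 22120 = -21831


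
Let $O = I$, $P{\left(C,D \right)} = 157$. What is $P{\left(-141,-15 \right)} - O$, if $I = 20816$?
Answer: $-20659$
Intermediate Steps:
$O = 20816$
$P{\left(-141,-15 \right)} - O = 157 - 20816 = -20659$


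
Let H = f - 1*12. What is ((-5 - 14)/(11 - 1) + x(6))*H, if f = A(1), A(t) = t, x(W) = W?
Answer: -451/10 ≈ -45.100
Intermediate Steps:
f = 1
H = -11 (H = 1 - 1*12 = 1 - 12 = -11)
((-5 - 14)/(11 - 1) + x(6))*H = ((-5 - 14)/(11 - 1) + 6)*(-11) = (-19/10 + 6)*(-11) = (41/10)*(-11) = -451/10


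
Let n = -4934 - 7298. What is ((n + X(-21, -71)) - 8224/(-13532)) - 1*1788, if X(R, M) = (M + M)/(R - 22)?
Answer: -2038906586/145469 ≈ -14016.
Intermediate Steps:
n = -12232
X(R, M) = 2*M/(-22 + R) (X(R, M) = (2*M)/(-22 + R) = 2*M/(-22 + R))
((n + X(-21, -71)) - 8224/(-13532)) - 1*1788 = ((-12232 + 2*(-71)/(-22 - 21)) - 8224/(-13532)) - 1*1788 = ((-12232 + 2*(-71)/(-43)) - 8224*(-1/13532)) - 1788 = ((-12232 + 2*(-71)*(-1/43)) + 2056/3383) - 1788 = ((-12232 + 142/43) + 2056/3383) - 1788 = (-525834/43 + 2056/3383) - 1788 = -1778808014/145469 - 1788 = -2038906586/145469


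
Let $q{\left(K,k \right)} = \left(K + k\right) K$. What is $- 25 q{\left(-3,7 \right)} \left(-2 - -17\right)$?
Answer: $4500$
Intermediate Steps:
$q{\left(K,k \right)} = K \left(K + k\right)$
$- 25 q{\left(-3,7 \right)} \left(-2 - -17\right) = - 25 \left(- 3 \left(-3 + 7\right)\right) \left(-2 - -17\right) = - 25 \left(\left(-3\right) 4\right) \left(-2 + 17\right) = \left(-25\right) \left(-12\right) 15 = 300 \cdot 15 = 4500$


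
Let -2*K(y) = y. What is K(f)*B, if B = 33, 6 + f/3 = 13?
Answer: -693/2 ≈ -346.50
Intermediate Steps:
f = 21 (f = -18 + 3*13 = -18 + 39 = 21)
K(y) = -y/2
K(f)*B = -1/2*21*33 = -21/2*33 = -693/2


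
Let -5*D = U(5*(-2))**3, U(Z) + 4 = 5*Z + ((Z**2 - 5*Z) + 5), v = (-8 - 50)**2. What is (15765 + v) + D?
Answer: -934656/5 ≈ -1.8693e+5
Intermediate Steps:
v = 3364 (v = (-58)**2 = 3364)
U(Z) = 1 + Z**2 (U(Z) = -4 + (5*Z + ((Z**2 - 5*Z) + 5)) = -4 + (5*Z + (5 + Z**2 - 5*Z)) = -4 + (5 + Z**2) = 1 + Z**2)
D = -1030301/5 (D = -(1 + (5*(-2))**2)**3/5 = -(1 + (-10)**2)**3/5 = -(1 + 100)**3/5 = -1/5*101**3 = -1/5*1030301 = -1030301/5 ≈ -2.0606e+5)
(15765 + v) + D = (15765 + 3364) - 1030301/5 = 19129 - 1030301/5 = -934656/5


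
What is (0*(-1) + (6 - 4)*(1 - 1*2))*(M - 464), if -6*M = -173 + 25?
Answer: 2636/3 ≈ 878.67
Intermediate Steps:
M = 74/3 (M = -(-173 + 25)/6 = -1/6*(-148) = 74/3 ≈ 24.667)
(0*(-1) + (6 - 4)*(1 - 1*2))*(M - 464) = (0*(-1) + (6 - 4)*(1 - 1*2))*(74/3 - 464) = (0 + 2*(1 - 2))*(-1318/3) = (0 + 2*(-1))*(-1318/3) = (0 - 2)*(-1318/3) = -2*(-1318/3) = 2636/3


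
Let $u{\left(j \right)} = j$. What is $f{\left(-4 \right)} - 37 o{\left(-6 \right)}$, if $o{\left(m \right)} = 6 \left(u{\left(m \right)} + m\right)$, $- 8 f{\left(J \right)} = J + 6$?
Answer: $\frac{10655}{4} \approx 2663.8$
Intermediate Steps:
$f{\left(J \right)} = - \frac{3}{4} - \frac{J}{8}$ ($f{\left(J \right)} = - \frac{J + 6}{8} = - \frac{6 + J}{8} = - \frac{3}{4} - \frac{J}{8}$)
$o{\left(m \right)} = 12 m$ ($o{\left(m \right)} = 6 \left(m + m\right) = 6 \cdot 2 m = 12 m$)
$f{\left(-4 \right)} - 37 o{\left(-6 \right)} = \left(- \frac{3}{4} - - \frac{1}{2}\right) - 37 \cdot 12 \left(-6\right) = \left(- \frac{3}{4} + \frac{1}{2}\right) - -2664 = - \frac{1}{4} + 2664 = \frac{10655}{4}$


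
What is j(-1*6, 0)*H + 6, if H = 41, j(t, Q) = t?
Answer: -240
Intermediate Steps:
j(-1*6, 0)*H + 6 = -1*6*41 + 6 = -6*41 + 6 = -246 + 6 = -240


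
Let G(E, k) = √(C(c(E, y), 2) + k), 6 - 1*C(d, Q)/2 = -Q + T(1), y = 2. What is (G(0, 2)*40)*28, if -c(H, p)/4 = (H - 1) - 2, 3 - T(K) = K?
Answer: 1120*√14 ≈ 4190.7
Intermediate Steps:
T(K) = 3 - K
c(H, p) = 12 - 4*H (c(H, p) = -4*((H - 1) - 2) = -4*((-1 + H) - 2) = -4*(-3 + H) = 12 - 4*H)
C(d, Q) = 8 + 2*Q (C(d, Q) = 12 - 2*(-Q + (3 - 1*1)) = 12 - 2*(-Q + (3 - 1)) = 12 - 2*(-Q + 2) = 12 - 2*(2 - Q) = 12 + (-4 + 2*Q) = 8 + 2*Q)
G(E, k) = √(12 + k) (G(E, k) = √((8 + 2*2) + k) = √((8 + 4) + k) = √(12 + k))
(G(0, 2)*40)*28 = (√(12 + 2)*40)*28 = (√14*40)*28 = (40*√14)*28 = 1120*√14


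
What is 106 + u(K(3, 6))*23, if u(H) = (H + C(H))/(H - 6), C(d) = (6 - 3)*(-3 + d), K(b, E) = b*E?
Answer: 907/4 ≈ 226.75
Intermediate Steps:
K(b, E) = E*b
C(d) = -9 + 3*d (C(d) = 3*(-3 + d) = -9 + 3*d)
u(H) = (-9 + 4*H)/(-6 + H) (u(H) = (H + (-9 + 3*H))/(H - 6) = (-9 + 4*H)/(-6 + H))
106 + u(K(3, 6))*23 = 106 + ((-9 + 4*(6*3))/(-6 + 6*3))*23 = 106 + ((-9 + 4*18)/(-6 + 18))*23 = 106 + ((-9 + 72)/12)*23 = 106 + ((1/12)*63)*23 = 106 + (21/4)*23 = 106 + 483/4 = 907/4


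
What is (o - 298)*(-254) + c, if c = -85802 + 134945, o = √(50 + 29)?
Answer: 124835 - 254*√79 ≈ 1.2258e+5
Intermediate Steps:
o = √79 ≈ 8.8882
c = 49143
(o - 298)*(-254) + c = (√79 - 298)*(-254) + 49143 = (-298 + √79)*(-254) + 49143 = (75692 - 254*√79) + 49143 = 124835 - 254*√79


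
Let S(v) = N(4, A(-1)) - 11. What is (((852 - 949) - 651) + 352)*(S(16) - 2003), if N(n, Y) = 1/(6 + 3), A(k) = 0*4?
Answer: 797500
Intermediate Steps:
A(k) = 0
N(n, Y) = ⅑ (N(n, Y) = 1/9 = ⅑)
S(v) = -98/9 (S(v) = ⅑ - 11 = -98/9)
(((852 - 949) - 651) + 352)*(S(16) - 2003) = (((852 - 949) - 651) + 352)*(-98/9 - 2003) = ((-97 - 651) + 352)*(-18125/9) = (-748 + 352)*(-18125/9) = -396*(-18125/9) = 797500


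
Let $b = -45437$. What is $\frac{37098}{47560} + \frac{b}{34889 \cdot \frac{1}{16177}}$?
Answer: $- \frac{17478469663159}{829660420} \approx -21067.0$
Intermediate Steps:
$\frac{37098}{47560} + \frac{b}{34889 \cdot \frac{1}{16177}} = \frac{37098}{47560} - \frac{45437}{34889 \cdot \frac{1}{16177}} = 37098 \cdot \frac{1}{47560} - \frac{45437}{34889 \cdot \frac{1}{16177}} = \frac{18549}{23780} - \frac{45437}{\frac{34889}{16177}} = \frac{18549}{23780} - \frac{735034349}{34889} = - \frac{17478469663159}{829660420}$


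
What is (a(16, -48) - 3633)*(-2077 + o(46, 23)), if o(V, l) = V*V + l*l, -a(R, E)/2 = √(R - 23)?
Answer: -2063544 - 1136*I*√7 ≈ -2.0635e+6 - 3005.6*I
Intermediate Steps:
a(R, E) = -2*√(-23 + R) (a(R, E) = -2*√(R - 23) = -2*√(-23 + R))
o(V, l) = V² + l²
(a(16, -48) - 3633)*(-2077 + o(46, 23)) = (-2*√(-23 + 16) - 3633)*(-2077 + (46² + 23²)) = (-2*I*√7 - 3633)*(-2077 + (2116 + 529)) = (-2*I*√7 - 3633)*(-2077 + 2645) = (-2*I*√7 - 3633)*568 = (-3633 - 2*I*√7)*568 = -2063544 - 1136*I*√7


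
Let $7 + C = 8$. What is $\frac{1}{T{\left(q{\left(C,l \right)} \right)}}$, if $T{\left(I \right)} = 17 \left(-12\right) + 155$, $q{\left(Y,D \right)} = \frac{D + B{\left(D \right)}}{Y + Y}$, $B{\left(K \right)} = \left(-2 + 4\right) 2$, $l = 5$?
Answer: $- \frac{1}{49} \approx -0.020408$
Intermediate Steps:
$C = 1$ ($C = -7 + 8 = 1$)
$B{\left(K \right)} = 4$ ($B{\left(K \right)} = 2 \cdot 2 = 4$)
$q{\left(Y,D \right)} = \frac{4 + D}{2 Y}$ ($q{\left(Y,D \right)} = \frac{D + 4}{Y + Y} = \frac{4 + D}{2 Y}$)
$T{\left(I \right)} = -49$ ($T{\left(I \right)} = -204 + 155 = -49$)
$\frac{1}{T{\left(q{\left(C,l \right)} \right)}} = \frac{1}{-49} = - \frac{1}{49}$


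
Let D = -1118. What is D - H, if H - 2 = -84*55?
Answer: 3500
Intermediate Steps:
H = -4618 (H = 2 - 84*55 = 2 - 4620 = -4618)
D - H = -1118 - 1*(-4618) = -1118 + 4618 = 3500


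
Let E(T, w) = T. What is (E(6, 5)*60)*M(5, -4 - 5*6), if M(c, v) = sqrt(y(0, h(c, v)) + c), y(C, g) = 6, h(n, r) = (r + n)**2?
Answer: 360*sqrt(11) ≈ 1194.0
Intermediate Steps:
h(n, r) = (n + r)**2
M(c, v) = sqrt(6 + c)
(E(6, 5)*60)*M(5, -4 - 5*6) = (6*60)*sqrt(6 + 5) = 360*sqrt(11)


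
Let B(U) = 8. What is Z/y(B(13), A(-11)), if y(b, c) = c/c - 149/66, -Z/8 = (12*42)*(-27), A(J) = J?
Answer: -7185024/83 ≈ -86567.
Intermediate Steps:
Z = 108864 (Z = -8*12*42*(-27) = -4032*(-27) = -8*(-13608) = 108864)
y(b, c) = -83/66 (y(b, c) = 1 - 149*1/66 = 1 - 149/66 = -83/66)
Z/y(B(13), A(-11)) = 108864/(-83/66) = 108864*(-66/83) = -7185024/83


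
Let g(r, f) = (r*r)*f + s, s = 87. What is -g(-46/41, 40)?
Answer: -230887/1681 ≈ -137.35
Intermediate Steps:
g(r, f) = 87 + f*r² (g(r, f) = (r*r)*f + 87 = r²*f + 87 = f*r² + 87 = 87 + f*r²)
-g(-46/41, 40) = -(87 + 40*(-46/41)²) = -(87 + 40*(2116/1681)) = -(87 + 84640/1681) = -1*230887/1681 = -230887/1681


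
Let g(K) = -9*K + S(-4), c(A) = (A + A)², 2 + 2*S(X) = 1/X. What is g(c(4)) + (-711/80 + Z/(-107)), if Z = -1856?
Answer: -4867787/8560 ≈ -568.67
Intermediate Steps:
S(X) = -1 + 1/(2*X)
c(A) = 4*A² (c(A) = (2*A)² = 4*A²)
g(K) = -9/8 - 9*K (g(K) = -9*K + (½ - 1*(-4))/(-4) = -9*K - (½ + 4)/4 = -9*K - ¼*9/2 = -9*K - 9/8 = -9/8 - 9*K)
g(c(4)) + (-711/80 + Z/(-107)) = (-9/8 - 36*4²) + (-711/80 - 1856/(-107)) = (-9/8 - 36*16) + (-711*1/80 - 1856*(-1/107)) = (-9/8 - 9*64) + (-711/80 + 1856/107) = (-9/8 - 576) + 72403/8560 = -4617/8 + 72403/8560 = -4867787/8560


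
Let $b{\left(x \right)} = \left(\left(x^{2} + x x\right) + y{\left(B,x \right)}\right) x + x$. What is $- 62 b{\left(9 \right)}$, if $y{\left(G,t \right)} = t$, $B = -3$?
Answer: $-95976$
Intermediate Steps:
$b{\left(x \right)} = x + x \left(x + 2 x^{2}\right)$ ($b{\left(x \right)} = \left(\left(x^{2} + x x\right) + x\right) x + x = \left(\left(x^{2} + x^{2}\right) + x\right) x + x = \left(2 x^{2} + x\right) x + x = \left(x + 2 x^{2}\right) x + x = x \left(x + 2 x^{2}\right) + x = x + x \left(x + 2 x^{2}\right)$)
$- 62 b{\left(9 \right)} = - 62 \cdot 9 \left(1 + 9 + 2 \cdot 9^{2}\right) = - 62 \cdot 9 \left(1 + 9 + 2 \cdot 81\right) = - 62 \cdot 9 \left(1 + 9 + 162\right) = - 62 \cdot 9 \cdot 172 = \left(-62\right) 1548 = -95976$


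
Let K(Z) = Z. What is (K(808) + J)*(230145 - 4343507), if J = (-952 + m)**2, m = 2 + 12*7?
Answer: -3088164108568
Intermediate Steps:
m = 86 (m = 2 + 84 = 86)
J = 749956 (J = (-952 + 86)**2 = (-866)**2 = 749956)
(K(808) + J)*(230145 - 4343507) = (808 + 749956)*(230145 - 4343507) = 750764*(-4113362) = -3088164108568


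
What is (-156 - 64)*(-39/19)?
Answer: 8580/19 ≈ 451.58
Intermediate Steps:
(-156 - 64)*(-39/19) = -(-8580)/19 = -220*(-39/19) = 8580/19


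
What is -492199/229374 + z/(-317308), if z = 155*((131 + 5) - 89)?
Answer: -78924834941/36391102596 ≈ -2.1688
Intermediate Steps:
z = 7285 (z = 155*(136 - 89) = 155*47 = 7285)
-492199/229374 + z/(-317308) = -492199/229374 + 7285/(-317308) = -492199*1/229374 + 7285*(-1/317308) = -492199/229374 - 7285/317308 = -78924834941/36391102596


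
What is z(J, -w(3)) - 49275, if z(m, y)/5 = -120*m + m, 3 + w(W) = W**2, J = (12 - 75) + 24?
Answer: -26070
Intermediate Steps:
J = -39 (J = -63 + 24 = -39)
w(W) = -3 + W**2
z(m, y) = -595*m (z(m, y) = 5*(-120*m + m) = 5*(-119*m) = -595*m)
z(J, -w(3)) - 49275 = -595*(-39) - 49275 = 23205 - 49275 = -26070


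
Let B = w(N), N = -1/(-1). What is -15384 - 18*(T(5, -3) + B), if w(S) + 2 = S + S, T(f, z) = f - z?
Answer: -15528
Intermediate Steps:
N = 1 (N = -1*(-1) = 1)
w(S) = -2 + 2*S (w(S) = -2 + (S + S) = -2 + 2*S)
B = 0 (B = -2 + 2*1 = -2 + 2 = 0)
-15384 - 18*(T(5, -3) + B) = -15384 - 18*((5 - 1*(-3)) + 0) = -15384 - 18*((5 + 3) + 0) = -15384 - 18*(8 + 0) = -15384 - 18*8 = -15384 - 1*144 = -15384 - 144 = -15528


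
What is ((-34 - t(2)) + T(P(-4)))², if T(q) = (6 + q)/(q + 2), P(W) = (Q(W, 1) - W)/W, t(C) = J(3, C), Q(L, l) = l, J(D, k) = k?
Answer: 7921/9 ≈ 880.11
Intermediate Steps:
t(C) = C
P(W) = (1 - W)/W
T(q) = (6 + q)/(2 + q)
((-34 - t(2)) + T(P(-4)))² = ((-34 - 1*2) + (6 + (1 - 1*(-4))/(-4))/(2 + (1 - 1*(-4))/(-4)))² = ((-34 - 2) + (6 - (1 + 4)/4)/(2 - (1 + 4)/4))² = (-36 + (6 - ¼*5)/(2 - ¼*5))² = (-36 + (6 - 5/4)/(2 - 5/4))² = (-36 + (19/4)/(¾))² = (-36 + (4/3)*(19/4))² = (-36 + 19/3)² = (-89/3)² = 7921/9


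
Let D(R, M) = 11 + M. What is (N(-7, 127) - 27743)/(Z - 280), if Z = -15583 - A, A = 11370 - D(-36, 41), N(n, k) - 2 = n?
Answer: 3964/3883 ≈ 1.0209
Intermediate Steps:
N(n, k) = 2 + n
A = 11318 (A = 11370 - (11 + 41) = 11370 - 1*52 = 11370 - 52 = 11318)
Z = -26901 (Z = -15583 - 1*11318 = -15583 - 11318 = -26901)
(N(-7, 127) - 27743)/(Z - 280) = ((2 - 7) - 27743)/(-26901 - 280) = (-5 - 27743)/(-27181) = -27748*(-1/27181) = 3964/3883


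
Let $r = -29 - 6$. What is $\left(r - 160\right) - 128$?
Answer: $-323$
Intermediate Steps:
$r = -35$ ($r = -29 - 6 = -35$)
$\left(r - 160\right) - 128 = \left(-35 - 160\right) - 128 = -195 - 128 = -323$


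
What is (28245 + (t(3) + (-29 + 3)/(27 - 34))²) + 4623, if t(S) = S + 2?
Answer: 1614253/49 ≈ 32944.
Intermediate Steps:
t(S) = 2 + S
(28245 + (t(3) + (-29 + 3)/(27 - 34))²) + 4623 = (28245 + ((2 + 3) + (-29 + 3)/(27 - 34))²) + 4623 = (28245 + (5 - 26/(-7))²) + 4623 = (28245 + (5 - 26*(-⅐))²) + 4623 = (28245 + (5 + 26/7)²) + 4623 = (28245 + (61/7)²) + 4623 = (28245 + 3721/49) + 4623 = 1387726/49 + 4623 = 1614253/49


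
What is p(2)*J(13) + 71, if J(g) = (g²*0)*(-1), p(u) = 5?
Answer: 71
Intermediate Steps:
J(g) = 0 (J(g) = 0*(-1) = 0)
p(2)*J(13) + 71 = 5*0 + 71 = 0 + 71 = 71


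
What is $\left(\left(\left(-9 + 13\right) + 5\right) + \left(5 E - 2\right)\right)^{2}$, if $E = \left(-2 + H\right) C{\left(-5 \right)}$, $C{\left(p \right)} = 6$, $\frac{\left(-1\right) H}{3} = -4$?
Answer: $94249$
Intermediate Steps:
$H = 12$ ($H = \left(-3\right) \left(-4\right) = 12$)
$E = 60$ ($E = \left(-2 + 12\right) 6 = 10 \cdot 6 = 60$)
$\left(\left(\left(-9 + 13\right) + 5\right) + \left(5 E - 2\right)\right)^{2} = \left(\left(\left(-9 + 13\right) + 5\right) + \left(5 \cdot 60 - 2\right)\right)^{2} = \left(\left(4 + 5\right) + \left(300 - 2\right)\right)^{2} = \left(9 + 298\right)^{2} = 307^{2} = 94249$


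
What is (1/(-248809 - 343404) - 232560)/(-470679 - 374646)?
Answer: 137725055281/500612454225 ≈ 0.27511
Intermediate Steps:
(1/(-248809 - 343404) - 232560)/(-470679 - 374646) = (1/(-592213) - 232560)/(-845325) = (-1/592213 - 232560)*(-1/845325) = -137725055281/592213*(-1/845325) = 137725055281/500612454225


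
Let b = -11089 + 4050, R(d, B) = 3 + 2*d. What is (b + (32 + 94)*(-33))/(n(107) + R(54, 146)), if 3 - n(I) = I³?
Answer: 11197/1224929 ≈ 0.0091409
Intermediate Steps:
n(I) = 3 - I³
b = -7039
(b + (32 + 94)*(-33))/(n(107) + R(54, 146)) = (-7039 + (32 + 94)*(-33))/((3 - 1*107³) + (3 + 2*54)) = (-7039 + 126*(-33))/((3 - 1*1225043) + (3 + 108)) = (-7039 - 4158)/((3 - 1225043) + 111) = -11197/(-1225040 + 111) = -11197/(-1224929) = -11197*(-1/1224929) = 11197/1224929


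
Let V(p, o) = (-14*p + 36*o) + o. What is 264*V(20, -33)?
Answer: -396264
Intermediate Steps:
V(p, o) = -14*p + 37*o
264*V(20, -33) = 264*(-14*20 + 37*(-33)) = 264*(-280 - 1221) = 264*(-1501) = -396264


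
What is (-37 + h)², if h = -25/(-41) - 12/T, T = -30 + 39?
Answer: 21529600/15129 ≈ 1423.1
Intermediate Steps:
T = 9
h = -89/123 (h = -25/(-41) - 12/9 = -25*(-1/41) - 12*⅑ = 25/41 - 4/3 = -89/123 ≈ -0.72358)
(-37 + h)² = (-37 - 89/123)² = (-4640/123)² = 21529600/15129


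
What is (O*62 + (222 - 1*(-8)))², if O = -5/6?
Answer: 286225/9 ≈ 31803.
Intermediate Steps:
O = -⅚ (O = -5*⅙ = -⅚ ≈ -0.83333)
(O*62 + (222 - 1*(-8)))² = (-⅚*62 + (222 - 1*(-8)))² = (-155/3 + (222 + 8))² = (-155/3 + 230)² = (535/3)² = 286225/9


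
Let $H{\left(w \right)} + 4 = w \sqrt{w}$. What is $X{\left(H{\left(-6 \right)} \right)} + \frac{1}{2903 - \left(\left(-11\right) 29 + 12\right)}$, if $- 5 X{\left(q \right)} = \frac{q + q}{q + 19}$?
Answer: $- \frac{22207}{157290} + \frac{76 i \sqrt{6}}{735} \approx -0.14119 + 0.25328 i$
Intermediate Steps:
$H{\left(w \right)} = -4 + w^{\frac{3}{2}}$ ($H{\left(w \right)} = -4 + w \sqrt{w} = -4 + w^{\frac{3}{2}}$)
$X{\left(q \right)} = - \frac{2 q}{5 \left(19 + q\right)}$ ($X{\left(q \right)} = - \frac{\left(q + q\right) \frac{1}{q + 19}}{5} = - \frac{2 q \frac{1}{19 + q}}{5} = - \frac{2 q}{5 \left(19 + q\right)}$)
$X{\left(H{\left(-6 \right)} \right)} + \frac{1}{2903 - \left(\left(-11\right) 29 + 12\right)} = - \frac{2 \left(-4 + \left(-6\right)^{\frac{3}{2}}\right)}{95 + 5 \left(-4 + \left(-6\right)^{\frac{3}{2}}\right)} + \frac{1}{2903 - \left(\left(-11\right) 29 + 12\right)} = - \frac{2 \left(-4 - 6 i \sqrt{6}\right)}{95 + 5 \left(-4 - 6 i \sqrt{6}\right)} + \frac{1}{2903 - \left(-319 + 12\right)} = - \frac{2 \left(-4 - 6 i \sqrt{6}\right)}{95 - \left(20 + 30 i \sqrt{6}\right)} + \frac{1}{2903 - -307} = - \frac{2 \left(-4 - 6 i \sqrt{6}\right)}{75 - 30 i \sqrt{6}} + \frac{1}{2903 + 307} = - \frac{2 \left(-4 - 6 i \sqrt{6}\right)}{75 - 30 i \sqrt{6}} + \frac{1}{3210} = \frac{1}{3210} - \frac{2 \left(-4 - 6 i \sqrt{6}\right)}{75 - 30 i \sqrt{6}}$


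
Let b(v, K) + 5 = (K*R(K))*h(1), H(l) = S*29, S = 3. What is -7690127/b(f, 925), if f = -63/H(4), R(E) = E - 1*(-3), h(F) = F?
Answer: -7690127/858395 ≈ -8.9587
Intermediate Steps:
R(E) = 3 + E (R(E) = E + 3 = 3 + E)
H(l) = 87 (H(l) = 3*29 = 87)
f = -21/29 (f = -63/87 = -63*1/87 = -21/29 ≈ -0.72414)
b(v, K) = -5 + K*(3 + K) (b(v, K) = -5 + (K*(3 + K))*1 = -5 + K*(3 + K))
-7690127/b(f, 925) = -7690127/(-5 + 925*(3 + 925)) = -7690127/(-5 + 925*928) = -7690127/(-5 + 858400) = -7690127/858395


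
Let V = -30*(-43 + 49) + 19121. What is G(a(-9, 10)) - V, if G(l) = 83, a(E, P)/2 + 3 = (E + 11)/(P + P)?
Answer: -18858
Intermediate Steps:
a(E, P) = -6 + (11 + E)/P (a(E, P) = -6 + 2*((E + 11)/(P + P)) = -6 + 2*((11 + E)/((2*P))) = -6 + 2*((11 + E)*(1/(2*P))) = -6 + 2*((11 + E)/(2*P)) = -6 + (11 + E)/P)
V = 18941 (V = -30*6 + 19121 = -180 + 19121 = 18941)
G(a(-9, 10)) - V = 83 - 1*18941 = 83 - 18941 = -18858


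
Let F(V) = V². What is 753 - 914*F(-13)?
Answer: -153713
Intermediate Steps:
753 - 914*F(-13) = 753 - 914*(-13)² = 753 - 914*169 = 753 - 154466 = -153713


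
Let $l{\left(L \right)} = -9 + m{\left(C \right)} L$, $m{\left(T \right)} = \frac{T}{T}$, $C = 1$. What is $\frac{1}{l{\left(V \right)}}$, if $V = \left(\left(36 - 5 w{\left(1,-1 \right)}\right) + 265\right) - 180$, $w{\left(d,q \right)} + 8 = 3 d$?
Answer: $\frac{1}{137} \approx 0.0072993$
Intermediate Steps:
$m{\left(T \right)} = 1$
$w{\left(d,q \right)} = -8 + 3 d$
$V = 146$ ($V = \left(\left(36 - 5 \left(-8 + 3 \cdot 1\right)\right) + 265\right) - 180 = \left(\left(36 - 5 \left(-8 + 3\right)\right) + 265\right) - 180 = \left(\left(36 - -25\right) + 265\right) - 180 = \left(\left(36 + 25\right) + 265\right) - 180 = \left(61 + 265\right) - 180 = 326 - 180 = 146$)
$l{\left(L \right)} = -9 + L$ ($l{\left(L \right)} = -9 + 1 L = -9 + L$)
$\frac{1}{l{\left(V \right)}} = \frac{1}{-9 + 146} = \frac{1}{137}$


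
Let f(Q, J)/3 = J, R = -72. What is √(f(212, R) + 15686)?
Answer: √15470 ≈ 124.38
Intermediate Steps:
f(Q, J) = 3*J
√(f(212, R) + 15686) = √(3*(-72) + 15686) = √(-216 + 15686) = √15470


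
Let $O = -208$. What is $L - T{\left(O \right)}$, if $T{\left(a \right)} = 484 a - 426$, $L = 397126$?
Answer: $498224$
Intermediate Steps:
$T{\left(a \right)} = -426 + 484 a$
$L - T{\left(O \right)} = 397126 - \left(-426 + 484 \left(-208\right)\right) = 397126 - \left(-426 - 100672\right) = 397126 - -101098 = 397126 + 101098 = 498224$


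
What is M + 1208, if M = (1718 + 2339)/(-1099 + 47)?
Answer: 1266759/1052 ≈ 1204.1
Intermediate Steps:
M = -4057/1052 (M = 4057/(-1052) = 4057*(-1/1052) = -4057/1052 ≈ -3.8565)
M + 1208 = -4057/1052 + 1208 = 1266759/1052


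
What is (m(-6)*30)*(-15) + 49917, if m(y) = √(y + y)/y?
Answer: 49917 + 150*I*√3 ≈ 49917.0 + 259.81*I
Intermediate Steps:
m(y) = √2/√y (m(y) = √(2*y)/y = (√2*√y)/y = √2/√y)
(m(-6)*30)*(-15) + 49917 = ((√2/√(-6))*30)*(-15) + 49917 = ((√2*(-I*√6/6))*30)*(-15) + 49917 = (-I*√3/3*30)*(-15) + 49917 = -10*I*√3*(-15) + 49917 = 150*I*√3 + 49917 = 49917 + 150*I*√3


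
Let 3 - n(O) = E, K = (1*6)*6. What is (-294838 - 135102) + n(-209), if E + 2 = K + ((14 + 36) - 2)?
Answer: -430019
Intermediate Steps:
K = 36 (K = 6*6 = 36)
E = 82 (E = -2 + (36 + ((14 + 36) - 2)) = -2 + (36 + (50 - 2)) = -2 + (36 + 48) = -2 + 84 = 82)
n(O) = -79 (n(O) = 3 - 1*82 = 3 - 82 = -79)
(-294838 - 135102) + n(-209) = (-294838 - 135102) - 79 = -429940 - 79 = -430019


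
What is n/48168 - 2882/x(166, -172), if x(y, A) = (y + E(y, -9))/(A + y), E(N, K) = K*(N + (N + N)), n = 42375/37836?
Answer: -2626184848693/655486906464 ≈ -4.0065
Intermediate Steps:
n = 14125/12612 (n = 42375*(1/37836) = 14125/12612 ≈ 1.1200)
E(N, K) = 3*K*N (E(N, K) = K*(N + 2*N) = K*(3*N) = 3*K*N)
x(y, A) = -26*y/(A + y) (x(y, A) = (y + 3*(-9)*y)/(A + y) = (y - 27*y)/(A + y) = (-26*y)/(A + y) = -26*y/(A + y))
n/48168 - 2882/x(166, -172) = (14125/12612)/48168 - 2882/((-26*166/(-172 + 166))) = (14125/12612)*(1/48168) - 2882/((-26*166/(-6))) = 14125/607494816 - 2882/((-26*166*(-⅙))) = 14125/607494816 - 2882/2158/3 = 14125/607494816 - 2882*3/2158 = 14125/607494816 - 4323/1079 = -2626184848693/655486906464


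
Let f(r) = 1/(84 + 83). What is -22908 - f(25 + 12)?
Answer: -3825637/167 ≈ -22908.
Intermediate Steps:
f(r) = 1/167
-22908 - f(25 + 12) = -22908 - 1*1/167 = -22908 - 1/167 = -3825637/167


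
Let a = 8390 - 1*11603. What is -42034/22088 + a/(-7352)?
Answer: -29758153/20298872 ≈ -1.4660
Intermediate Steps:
a = -3213 (a = 8390 - 11603 = -3213)
-42034/22088 + a/(-7352) = -42034/22088 - 3213/(-7352) = -42034*1/22088 - 3213*(-1/7352) = -21017/11044 + 3213/7352 = -29758153/20298872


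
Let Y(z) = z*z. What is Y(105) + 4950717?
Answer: 4961742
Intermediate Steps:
Y(z) = z²
Y(105) + 4950717 = 105² + 4950717 = 11025 + 4950717 = 4961742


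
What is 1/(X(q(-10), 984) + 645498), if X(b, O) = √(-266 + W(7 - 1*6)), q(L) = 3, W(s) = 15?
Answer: 645498/416667668255 - I*√251/416667668255 ≈ 1.5492e-6 - 3.8023e-11*I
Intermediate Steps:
X(b, O) = I*√251 (X(b, O) = √(-266 + 15) = √(-251) = I*√251)
1/(X(q(-10), 984) + 645498) = 1/(I*√251 + 645498) = 1/(645498 + I*√251)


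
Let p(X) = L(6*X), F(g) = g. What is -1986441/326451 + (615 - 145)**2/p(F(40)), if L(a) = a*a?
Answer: -141019919/62678592 ≈ -2.2499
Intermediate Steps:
L(a) = a**2
p(X) = 36*X**2 (p(X) = (6*X)**2 = 36*X**2)
-1986441/326451 + (615 - 145)**2/p(F(40)) = -1986441/326451 + (615 - 145)**2/((36*40**2)) = -1986441*1/326451 + 470**2/((36*1600)) = -662147/108817 + 220900/57600 = -662147/108817 + 220900*(1/57600) = -662147/108817 + 2209/576 = -141019919/62678592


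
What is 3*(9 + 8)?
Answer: 51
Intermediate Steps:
3*(9 + 8) = 3*17 = 51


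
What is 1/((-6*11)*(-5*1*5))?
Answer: 1/1650 ≈ 0.00060606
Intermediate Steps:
1/((-6*11)*(-5*1*5)) = 1/(-(-330)*5) = 1/(-66*(-25)) = 1/1650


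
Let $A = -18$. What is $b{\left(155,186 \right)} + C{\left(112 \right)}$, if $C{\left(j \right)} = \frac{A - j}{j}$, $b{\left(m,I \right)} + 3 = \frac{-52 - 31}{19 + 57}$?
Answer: $- \frac{5589}{1064} \approx -5.2528$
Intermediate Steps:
$b{\left(m,I \right)} = - \frac{311}{76}$ ($b{\left(m,I \right)} = -3 + \frac{-52 - 31}{19 + 57} = -3 - \frac{83}{76} = - \frac{311}{76}$)
$C{\left(j \right)} = \frac{-18 - j}{j}$
$b{\left(155,186 \right)} + C{\left(112 \right)} = - \frac{311}{76} + \frac{-18 - 112}{112} = - \frac{311}{76} + \frac{1}{112} \left(-130\right) = - \frac{311}{76} - \frac{65}{56} = - \frac{5589}{1064}$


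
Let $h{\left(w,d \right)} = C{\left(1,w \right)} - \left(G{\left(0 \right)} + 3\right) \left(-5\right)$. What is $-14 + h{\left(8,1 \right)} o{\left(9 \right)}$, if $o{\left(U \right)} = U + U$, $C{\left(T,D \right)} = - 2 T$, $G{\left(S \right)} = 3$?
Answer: $490$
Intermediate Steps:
$o{\left(U \right)} = 2 U$
$h{\left(w,d \right)} = 28$ ($h{\left(w,d \right)} = \left(-2\right) 1 - \left(3 + 3\right) \left(-5\right) = -2 - 6 \left(-5\right) = -2 - -30 = -2 + 30 = 28$)
$-14 + h{\left(8,1 \right)} o{\left(9 \right)} = -14 + 28 \cdot 2 \cdot 9 = -14 + 28 \cdot 18 = -14 + 504 = 490$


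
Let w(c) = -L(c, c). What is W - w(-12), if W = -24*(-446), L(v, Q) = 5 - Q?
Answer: 10721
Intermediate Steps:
w(c) = -5 + c (w(c) = -(5 - c) = -5 + c)
W = 10704
W - w(-12) = 10704 - (-5 - 12) = 10704 - 1*(-17) = 10704 + 17 = 10721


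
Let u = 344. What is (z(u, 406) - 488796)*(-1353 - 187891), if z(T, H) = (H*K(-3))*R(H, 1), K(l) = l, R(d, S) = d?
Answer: 186084382176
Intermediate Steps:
z(T, H) = -3*H**2 (z(T, H) = (H*(-3))*H = (-3*H)*H = -3*H**2)
(z(u, 406) - 488796)*(-1353 - 187891) = (-3*406**2 - 488796)*(-1353 - 187891) = (-3*164836 - 488796)*(-189244) = (-494508 - 488796)*(-189244) = -983304*(-189244) = 186084382176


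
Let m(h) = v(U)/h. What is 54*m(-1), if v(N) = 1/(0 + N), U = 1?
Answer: -54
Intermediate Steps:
v(N) = 1/N
m(h) = 1/h (m(h) = 1/(1*h) = 1/h)
54*m(-1) = 54/(-1) = 54*(-1) = -54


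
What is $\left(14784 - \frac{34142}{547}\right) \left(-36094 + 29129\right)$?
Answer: $- \frac{56087097290}{547} \approx -1.0254 \cdot 10^{8}$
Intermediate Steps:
$\left(14784 - \frac{34142}{547}\right) \left(-36094 + 29129\right) = \left(14784 - \frac{34142}{547}\right) \left(-6965\right) = \frac{8052706}{547} \left(-6965\right) = - \frac{56087097290}{547}$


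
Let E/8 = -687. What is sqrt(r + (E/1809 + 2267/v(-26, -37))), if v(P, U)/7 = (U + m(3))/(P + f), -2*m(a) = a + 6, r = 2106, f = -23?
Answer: 4*sqrt(43233004642)/16683 ≈ 49.853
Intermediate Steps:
E = -5496 (E = 8*(-687) = -5496)
m(a) = -3 - a/2 (m(a) = -(a + 6)/2 = -(6 + a)/2 = -3 - a/2)
v(P, U) = 7*(-9/2 + U)/(-23 + P) (v(P, U) = 7*((U + (-3 - 1/2*3))/(P - 23)) = 7*((U + (-3 - 3/2))/(-23 + P)) = 7*((U - 9/2)/(-23 + P)) = 7*((-9/2 + U)/(-23 + P)) = 7*(-9/2 + U)/(-23 + P))
sqrt(r + (E/1809 + 2267/v(-26, -37))) = sqrt(2106 + (-5496/1809 + 2267/((7*(-9 + 2*(-37))/(2*(-23 - 26)))))) = sqrt(2106 + (-5496*1/1809 + 2267/(((7/2)*(-9 - 74)/(-49))))) = sqrt(2106 + (-1832/603 + 2267/(((7/2)*(-1/49)*(-83))))) = sqrt(2106 + (-1832/603 + 2267/(83/14))) = sqrt(2106 + (-1832/603 + 2267*(14/83))) = sqrt(2106 + (-1832/603 + 31738/83)) = sqrt(2106 + 18985958/50049) = sqrt(124389152/50049) = 4*sqrt(43233004642)/16683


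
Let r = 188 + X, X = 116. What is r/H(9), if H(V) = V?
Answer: 304/9 ≈ 33.778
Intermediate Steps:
r = 304 (r = 188 + 116 = 304)
r/H(9) = 304/9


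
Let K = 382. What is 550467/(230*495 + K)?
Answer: 550467/114232 ≈ 4.8188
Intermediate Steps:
550467/(230*495 + K) = 550467/(230*495 + 382) = 550467/(113850 + 382) = 550467/114232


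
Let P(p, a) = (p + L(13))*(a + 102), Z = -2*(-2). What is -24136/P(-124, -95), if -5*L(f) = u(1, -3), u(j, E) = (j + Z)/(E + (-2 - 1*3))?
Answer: 27584/991 ≈ 27.835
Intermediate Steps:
Z = 4
u(j, E) = (4 + j)/(-5 + E) (u(j, E) = (j + 4)/(E + (-2 - 1*3)) = (4 + j)/(E + (-2 - 3)) = (4 + j)/(E - 5) = (4 + j)/(-5 + E))
L(f) = 1/8 (L(f) = -(4 + 1)/(5*(-5 - 3)) = -5/(5*(-8)) = -(-1)*5/40 = -1/5*(-5/8) = 1/8)
P(p, a) = (102 + a)*(1/8 + p) (P(p, a) = (p + 1/8)*(a + 102) = (1/8 + p)*(102 + a) = (102 + a)*(1/8 + p))
-24136/P(-124, -95) = -24136/(51/4 + 102*(-124) + (1/8)*(-95) - 95*(-124)) = -24136/(51/4 - 12648 - 95/8 + 11780) = -24136/(-6937/8) = -24136*(-8/6937) = 27584/991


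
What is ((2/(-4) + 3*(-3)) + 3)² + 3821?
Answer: 15453/4 ≈ 3863.3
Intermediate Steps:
((2/(-4) + 3*(-3)) + 3)² + 3821 = ((2*(-¼) - 9) + 3)² + 3821 = ((-½ - 9) + 3)² + 3821 = (-19/2 + 3)² + 3821 = (-13/2)² + 3821 = 169/4 + 3821 = 15453/4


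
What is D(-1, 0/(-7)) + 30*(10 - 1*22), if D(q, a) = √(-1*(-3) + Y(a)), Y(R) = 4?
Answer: -360 + √7 ≈ -357.35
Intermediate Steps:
D(q, a) = √7 (D(q, a) = √(-1*(-3) + 4) = √(3 + 4) = √7)
D(-1, 0/(-7)) + 30*(10 - 1*22) = √7 + 30*(10 - 1*22) = √7 + 30*(10 - 22) = √7 + 30*(-12) = √7 - 360 = -360 + √7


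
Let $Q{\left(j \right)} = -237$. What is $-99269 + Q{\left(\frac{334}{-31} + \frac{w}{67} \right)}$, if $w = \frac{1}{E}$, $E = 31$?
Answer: $-99506$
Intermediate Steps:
$w = \frac{1}{31} \approx 0.032258$
$-99269 + Q{\left(\frac{334}{-31} + \frac{w}{67} \right)} = -99269 - 237 = -99506$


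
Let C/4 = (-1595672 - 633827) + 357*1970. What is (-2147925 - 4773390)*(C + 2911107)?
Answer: 22104804433635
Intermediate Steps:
C = -6104836 (C = 4*((-1595672 - 633827) + 357*1970) = 4*(-2229499 + 703290) = 4*(-1526209) = -6104836)
(-2147925 - 4773390)*(C + 2911107) = (-2147925 - 4773390)*(-6104836 + 2911107) = -6921315*(-3193729) = 22104804433635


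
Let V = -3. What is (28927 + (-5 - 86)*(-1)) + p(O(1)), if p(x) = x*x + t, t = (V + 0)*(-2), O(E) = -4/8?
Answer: 116097/4 ≈ 29024.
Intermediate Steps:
O(E) = -½ (O(E) = -4*⅛ = -½)
t = 6 (t = (-3 + 0)*(-2) = -3*(-2) = 6)
p(x) = 6 + x² (p(x) = x*x + 6 = x² + 6 = 6 + x²)
(28927 + (-5 - 86)*(-1)) + p(O(1)) = (28927 + (-5 - 86)*(-1)) + (6 + (-½)²) = (28927 - 91*(-1)) + (6 + ¼) = (28927 + 91) + 25/4 = 29018 + 25/4 = 116097/4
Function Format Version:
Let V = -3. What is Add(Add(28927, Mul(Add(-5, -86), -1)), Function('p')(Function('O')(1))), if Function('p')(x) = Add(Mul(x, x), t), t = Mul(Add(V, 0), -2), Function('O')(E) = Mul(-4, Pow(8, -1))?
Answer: Rational(116097, 4) ≈ 29024.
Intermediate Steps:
Function('O')(E) = Rational(-1, 2) (Function('O')(E) = Mul(-4, Rational(1, 8)) = Rational(-1, 2))
t = 6 (t = Mul(Add(-3, 0), -2) = Mul(-3, -2) = 6)
Function('p')(x) = Add(6, Pow(x, 2)) (Function('p')(x) = Add(Mul(x, x), 6) = Add(Pow(x, 2), 6) = Add(6, Pow(x, 2)))
Add(Add(28927, Mul(Add(-5, -86), -1)), Function('p')(Function('O')(1))) = Add(Add(28927, Mul(Add(-5, -86), -1)), Add(6, Pow(Rational(-1, 2), 2))) = Add(Add(28927, Mul(-91, -1)), Add(6, Rational(1, 4))) = Add(Add(28927, 91), Rational(25, 4)) = Add(29018, Rational(25, 4)) = Rational(116097, 4)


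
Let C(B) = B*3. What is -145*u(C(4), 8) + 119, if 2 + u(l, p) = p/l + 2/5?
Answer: 763/3 ≈ 254.33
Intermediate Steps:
C(B) = 3*B
u(l, p) = -8/5 + p/l (u(l, p) = -2 + (p/l + 2/5) = -2 + (p/l + 2*(⅕)) = -2 + (p/l + ⅖) = -2 + (⅖ + p/l) = -8/5 + p/l)
-145*u(C(4), 8) + 119 = -145*(-8/5 + 8/((3*4))) + 119 = -145*(-8/5 + 8/12) + 119 = -145*(-8/5 + 8*(1/12)) + 119 = -145*(-8/5 + ⅔) + 119 = -145*(-14/15) + 119 = 406/3 + 119 = 763/3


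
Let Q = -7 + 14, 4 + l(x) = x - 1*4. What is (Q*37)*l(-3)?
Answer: -2849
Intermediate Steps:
l(x) = -8 + x (l(x) = -4 + (x - 1*4) = -4 + (x - 4) = -4 + (-4 + x) = -8 + x)
Q = 7
(Q*37)*l(-3) = (7*37)*(-8 - 3) = 259*(-11) = -2849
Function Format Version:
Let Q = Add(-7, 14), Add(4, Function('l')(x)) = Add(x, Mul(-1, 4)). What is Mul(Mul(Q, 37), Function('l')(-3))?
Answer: -2849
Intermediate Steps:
Function('l')(x) = Add(-8, x) (Function('l')(x) = Add(-4, Add(x, Mul(-1, 4))) = Add(-4, Add(x, -4)) = Add(-4, Add(-4, x)) = Add(-8, x))
Q = 7
Mul(Mul(Q, 37), Function('l')(-3)) = Mul(Mul(7, 37), Add(-8, -3)) = Mul(259, -11) = -2849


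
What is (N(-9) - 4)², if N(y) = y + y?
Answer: 484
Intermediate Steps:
N(y) = 2*y
(N(-9) - 4)² = (2*(-9) - 4)² = (-18 - 4)² = (-22)² = 484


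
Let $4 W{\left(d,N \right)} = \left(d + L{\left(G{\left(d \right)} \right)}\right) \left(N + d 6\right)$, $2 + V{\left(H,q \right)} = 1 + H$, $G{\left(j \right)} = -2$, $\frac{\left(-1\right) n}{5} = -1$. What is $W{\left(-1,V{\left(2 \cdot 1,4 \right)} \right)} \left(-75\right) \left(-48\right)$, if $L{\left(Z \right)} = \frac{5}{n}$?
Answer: $0$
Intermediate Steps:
$n = 5$ ($n = \left(-5\right) \left(-1\right) = 5$)
$L{\left(Z \right)} = 1$ ($L{\left(Z \right)} = \frac{5}{5} = 5 \cdot \frac{1}{5} = 1$)
$V{\left(H,q \right)} = -1 + H$ ($V{\left(H,q \right)} = -2 + \left(1 + H\right) = -1 + H$)
$W{\left(d,N \right)} = \frac{\left(1 + d\right) \left(N + 6 d\right)}{4}$ ($W{\left(d,N \right)} = \frac{\left(d + 1\right) \left(N + d 6\right)}{4} = \frac{\left(1 + d\right) \left(N + 6 d\right)}{4}$)
$W{\left(-1,V{\left(2 \cdot 1,4 \right)} \right)} \left(-75\right) \left(-48\right) = \left(\frac{-1 + 2 \cdot 1}{4} + \frac{3}{2} \left(-1\right) + \frac{3 \left(-1\right)^{2}}{2} + \frac{1}{4} \left(-1 + 2 \cdot 1\right) \left(-1\right)\right) \left(-75\right) \left(-48\right) = \left(\frac{-1 + 2}{4} - \frac{3}{2} + \frac{3}{2} \cdot 1 + \frac{1}{4} \left(-1 + 2\right) \left(-1\right)\right) \left(-75\right) \left(-48\right) = \left(\frac{1}{4} \cdot 1 - \frac{3}{2} + \frac{3}{2} + \frac{1}{4} \cdot 1 \left(-1\right)\right) \left(-75\right) \left(-48\right) = \left(\frac{1}{4} - \frac{3}{2} + \frac{3}{2} - \frac{1}{4}\right) \left(-75\right) \left(-48\right) = 0 \left(-75\right) \left(-48\right) = 0 \left(-48\right) = 0$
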